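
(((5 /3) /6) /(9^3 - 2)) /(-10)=-1 /26172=-0.00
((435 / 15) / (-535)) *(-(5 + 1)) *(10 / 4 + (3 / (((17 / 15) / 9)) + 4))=89697 / 9095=9.86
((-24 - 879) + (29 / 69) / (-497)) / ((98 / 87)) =-449015816 / 560119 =-801.64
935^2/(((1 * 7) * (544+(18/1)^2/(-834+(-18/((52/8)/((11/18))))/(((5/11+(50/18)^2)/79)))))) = 11726026258925/51041131904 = 229.74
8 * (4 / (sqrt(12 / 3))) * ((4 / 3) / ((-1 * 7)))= -64 / 21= -3.05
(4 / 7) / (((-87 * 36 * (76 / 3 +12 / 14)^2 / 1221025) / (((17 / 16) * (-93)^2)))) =-16756223757 / 5614400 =-2984.51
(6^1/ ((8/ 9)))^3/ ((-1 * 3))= -6561/ 64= -102.52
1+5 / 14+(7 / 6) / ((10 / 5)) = 163 / 84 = 1.94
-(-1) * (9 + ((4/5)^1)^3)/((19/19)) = 1189/125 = 9.51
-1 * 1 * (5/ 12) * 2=-5/ 6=-0.83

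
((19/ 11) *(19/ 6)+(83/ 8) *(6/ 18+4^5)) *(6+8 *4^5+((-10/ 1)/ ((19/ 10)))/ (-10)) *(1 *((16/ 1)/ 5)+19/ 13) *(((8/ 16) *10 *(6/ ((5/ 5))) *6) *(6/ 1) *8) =9539405763205536/ 2717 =3511006905854.08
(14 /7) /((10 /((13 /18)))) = 13 /90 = 0.14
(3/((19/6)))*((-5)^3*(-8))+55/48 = 865045/912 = 948.51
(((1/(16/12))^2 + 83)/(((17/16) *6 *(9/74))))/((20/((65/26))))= 49469/3672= 13.47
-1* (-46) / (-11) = -46 / 11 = -4.18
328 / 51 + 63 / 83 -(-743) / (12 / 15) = 15847343 / 16932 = 935.94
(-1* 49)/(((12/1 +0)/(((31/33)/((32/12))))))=-1519/1056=-1.44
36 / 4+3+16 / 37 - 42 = -1094 / 37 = -29.57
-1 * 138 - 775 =-913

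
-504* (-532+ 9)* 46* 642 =7784398944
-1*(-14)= 14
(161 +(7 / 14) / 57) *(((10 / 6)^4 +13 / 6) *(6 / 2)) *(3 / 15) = 5877271 / 6156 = 954.72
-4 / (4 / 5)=-5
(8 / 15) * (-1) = -8 / 15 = -0.53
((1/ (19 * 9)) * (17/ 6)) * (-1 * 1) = -17/ 1026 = -0.02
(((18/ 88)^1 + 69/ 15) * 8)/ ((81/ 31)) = 65534/ 4455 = 14.71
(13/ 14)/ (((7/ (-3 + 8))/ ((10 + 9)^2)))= 23465/ 98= 239.44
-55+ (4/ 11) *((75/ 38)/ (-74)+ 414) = 738778/ 7733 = 95.54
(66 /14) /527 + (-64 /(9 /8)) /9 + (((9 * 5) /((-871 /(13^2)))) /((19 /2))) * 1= -2750605465 /380383857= -7.23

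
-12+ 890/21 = 638/21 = 30.38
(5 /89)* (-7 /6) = -35 /534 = -0.07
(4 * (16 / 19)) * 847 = 54208 / 19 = 2853.05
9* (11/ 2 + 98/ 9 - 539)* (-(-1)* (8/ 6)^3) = -301024/ 27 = -11149.04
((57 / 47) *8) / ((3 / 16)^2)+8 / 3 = 13096 / 47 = 278.64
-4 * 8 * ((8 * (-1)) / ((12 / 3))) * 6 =384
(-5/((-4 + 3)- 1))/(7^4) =5/4802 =0.00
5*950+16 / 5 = 23766 / 5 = 4753.20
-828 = -828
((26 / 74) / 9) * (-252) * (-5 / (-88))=-455 / 814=-0.56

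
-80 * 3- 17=-257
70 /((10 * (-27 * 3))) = -7 /81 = -0.09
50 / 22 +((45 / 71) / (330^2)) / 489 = 190954501 / 84019980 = 2.27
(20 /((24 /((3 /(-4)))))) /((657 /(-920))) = 575 /657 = 0.88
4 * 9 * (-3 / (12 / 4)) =-36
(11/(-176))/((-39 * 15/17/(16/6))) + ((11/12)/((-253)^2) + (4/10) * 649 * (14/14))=10604697479/40849380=259.60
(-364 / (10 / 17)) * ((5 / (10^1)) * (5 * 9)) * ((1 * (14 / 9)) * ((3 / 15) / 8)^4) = -0.01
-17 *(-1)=17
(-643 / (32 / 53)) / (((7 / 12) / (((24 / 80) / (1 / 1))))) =-306711 / 560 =-547.70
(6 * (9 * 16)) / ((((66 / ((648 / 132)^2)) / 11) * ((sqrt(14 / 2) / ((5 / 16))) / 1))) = 131220 * sqrt(7) / 847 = 409.89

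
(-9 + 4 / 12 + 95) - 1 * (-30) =349 / 3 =116.33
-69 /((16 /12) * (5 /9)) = -93.15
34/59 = 0.58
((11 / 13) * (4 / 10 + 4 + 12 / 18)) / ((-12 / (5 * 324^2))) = -2437776 / 13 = -187521.23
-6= -6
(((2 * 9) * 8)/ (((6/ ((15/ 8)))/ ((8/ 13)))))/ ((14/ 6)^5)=87480/ 218491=0.40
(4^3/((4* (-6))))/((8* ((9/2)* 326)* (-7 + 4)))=1/13203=0.00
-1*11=-11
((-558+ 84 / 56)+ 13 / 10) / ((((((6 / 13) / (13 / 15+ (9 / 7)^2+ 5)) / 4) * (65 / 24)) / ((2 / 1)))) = -490974464 / 18375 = -26719.70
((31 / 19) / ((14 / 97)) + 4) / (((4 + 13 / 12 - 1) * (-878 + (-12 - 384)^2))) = 12213 / 508123973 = 0.00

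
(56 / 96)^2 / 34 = 49 / 4896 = 0.01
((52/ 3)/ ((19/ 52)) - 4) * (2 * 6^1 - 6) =4952/ 19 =260.63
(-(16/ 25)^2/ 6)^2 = 0.00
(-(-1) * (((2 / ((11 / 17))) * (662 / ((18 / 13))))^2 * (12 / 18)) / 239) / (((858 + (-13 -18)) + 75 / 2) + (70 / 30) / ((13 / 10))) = 1113022310608 / 158280945669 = 7.03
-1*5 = -5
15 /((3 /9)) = 45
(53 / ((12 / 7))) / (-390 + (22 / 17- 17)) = -6307 / 82764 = -0.08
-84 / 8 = -10.50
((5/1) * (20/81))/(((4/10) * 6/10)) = 1250/243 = 5.14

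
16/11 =1.45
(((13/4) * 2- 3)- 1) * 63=315/2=157.50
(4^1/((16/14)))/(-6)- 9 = -115/12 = -9.58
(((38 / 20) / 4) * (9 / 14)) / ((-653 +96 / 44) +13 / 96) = -11286 / 24049235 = -0.00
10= 10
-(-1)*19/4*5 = 95/4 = 23.75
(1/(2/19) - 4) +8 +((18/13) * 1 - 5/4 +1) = 761/52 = 14.63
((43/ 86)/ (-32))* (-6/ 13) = 3/ 416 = 0.01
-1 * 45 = -45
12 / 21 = 4 / 7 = 0.57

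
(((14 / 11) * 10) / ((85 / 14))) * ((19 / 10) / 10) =1862 / 4675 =0.40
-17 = -17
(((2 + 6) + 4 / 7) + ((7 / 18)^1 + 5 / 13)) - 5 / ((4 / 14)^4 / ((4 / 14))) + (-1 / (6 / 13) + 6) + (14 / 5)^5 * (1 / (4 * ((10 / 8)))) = -17073692777 / 102375000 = -166.78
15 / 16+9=159 / 16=9.94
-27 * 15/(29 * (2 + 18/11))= -891/232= -3.84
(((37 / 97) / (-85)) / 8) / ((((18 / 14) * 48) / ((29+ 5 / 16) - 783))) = 0.01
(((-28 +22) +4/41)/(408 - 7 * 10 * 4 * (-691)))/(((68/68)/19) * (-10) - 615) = 2299/46484163280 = 0.00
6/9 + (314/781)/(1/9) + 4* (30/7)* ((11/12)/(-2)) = -58585/16401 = -3.57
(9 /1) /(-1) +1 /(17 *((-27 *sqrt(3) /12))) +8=-1 - 4 *sqrt(3) /459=-1.02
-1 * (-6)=6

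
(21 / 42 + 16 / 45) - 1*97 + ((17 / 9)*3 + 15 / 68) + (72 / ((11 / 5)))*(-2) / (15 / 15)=-5241257 / 33660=-155.71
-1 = -1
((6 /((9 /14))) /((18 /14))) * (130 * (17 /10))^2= 9572836 /27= 354549.48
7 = 7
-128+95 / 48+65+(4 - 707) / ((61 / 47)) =-1764637 / 2928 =-602.68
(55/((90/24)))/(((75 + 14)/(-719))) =-31636/267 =-118.49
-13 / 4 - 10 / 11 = -183 / 44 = -4.16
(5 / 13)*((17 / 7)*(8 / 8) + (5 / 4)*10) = 1045 / 182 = 5.74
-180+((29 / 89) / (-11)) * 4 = -176336 / 979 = -180.12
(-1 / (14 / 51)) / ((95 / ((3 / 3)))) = -51 / 1330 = -0.04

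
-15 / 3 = -5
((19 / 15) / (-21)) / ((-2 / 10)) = 19 / 63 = 0.30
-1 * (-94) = 94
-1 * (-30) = 30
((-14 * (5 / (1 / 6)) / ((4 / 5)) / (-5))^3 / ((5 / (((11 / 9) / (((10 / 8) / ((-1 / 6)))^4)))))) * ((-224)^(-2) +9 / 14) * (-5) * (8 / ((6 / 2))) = -2483789 / 3240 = -766.60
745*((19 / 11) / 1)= 14155 / 11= 1286.82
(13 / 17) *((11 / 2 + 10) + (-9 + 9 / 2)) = 143 / 17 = 8.41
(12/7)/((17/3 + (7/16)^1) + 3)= 576/3059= 0.19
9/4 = 2.25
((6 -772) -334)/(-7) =1100/7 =157.14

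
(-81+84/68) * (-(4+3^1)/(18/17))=1582/3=527.33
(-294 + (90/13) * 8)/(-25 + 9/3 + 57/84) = 28952/2587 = 11.19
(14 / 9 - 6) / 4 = -10 / 9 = -1.11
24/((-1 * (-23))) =24/23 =1.04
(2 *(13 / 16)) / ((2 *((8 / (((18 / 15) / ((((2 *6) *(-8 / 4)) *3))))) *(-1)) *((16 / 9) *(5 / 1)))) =39 / 204800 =0.00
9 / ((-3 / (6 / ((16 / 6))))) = -27 / 4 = -6.75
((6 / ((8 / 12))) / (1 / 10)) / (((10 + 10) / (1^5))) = 9 / 2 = 4.50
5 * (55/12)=275/12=22.92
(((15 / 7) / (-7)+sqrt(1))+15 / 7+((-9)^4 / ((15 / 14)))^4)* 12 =16873629291835844.14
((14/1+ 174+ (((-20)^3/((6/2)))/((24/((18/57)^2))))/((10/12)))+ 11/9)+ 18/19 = 574661/3249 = 176.87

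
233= 233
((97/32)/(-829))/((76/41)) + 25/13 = 50351499/26209664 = 1.92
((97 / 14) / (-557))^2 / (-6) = -9409 / 364852824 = -0.00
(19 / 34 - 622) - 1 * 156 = -26433 / 34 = -777.44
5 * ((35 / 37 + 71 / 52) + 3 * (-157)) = -2343.44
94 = 94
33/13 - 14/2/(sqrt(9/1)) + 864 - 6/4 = 67291/78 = 862.71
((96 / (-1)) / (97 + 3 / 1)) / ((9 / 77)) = -616 / 75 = -8.21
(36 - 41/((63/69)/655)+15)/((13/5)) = -3082970/273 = -11292.93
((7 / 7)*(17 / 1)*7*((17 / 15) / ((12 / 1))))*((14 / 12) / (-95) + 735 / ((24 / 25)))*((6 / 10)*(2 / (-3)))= -3531342731 / 1026000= -3441.85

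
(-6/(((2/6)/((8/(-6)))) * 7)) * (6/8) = 18/7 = 2.57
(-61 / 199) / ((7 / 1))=-61 / 1393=-0.04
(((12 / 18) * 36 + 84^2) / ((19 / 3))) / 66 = 3540 / 209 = 16.94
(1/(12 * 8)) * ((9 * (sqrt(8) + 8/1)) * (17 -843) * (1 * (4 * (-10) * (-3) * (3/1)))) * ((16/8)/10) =-44604 -11151 * sqrt(2) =-60373.90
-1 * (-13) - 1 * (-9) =22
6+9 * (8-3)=51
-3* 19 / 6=-19 / 2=-9.50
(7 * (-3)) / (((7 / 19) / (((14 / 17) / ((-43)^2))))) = -0.03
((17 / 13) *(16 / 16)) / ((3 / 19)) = 323 / 39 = 8.28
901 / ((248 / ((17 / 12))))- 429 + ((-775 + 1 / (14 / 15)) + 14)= -24660541 / 20832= -1183.78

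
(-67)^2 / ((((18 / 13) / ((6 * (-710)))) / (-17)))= 704368990 / 3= 234789663.33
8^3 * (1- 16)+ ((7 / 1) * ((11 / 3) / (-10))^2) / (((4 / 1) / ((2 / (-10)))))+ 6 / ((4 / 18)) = -137754847 / 18000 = -7653.05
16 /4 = 4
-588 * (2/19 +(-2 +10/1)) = -90552/19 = -4765.89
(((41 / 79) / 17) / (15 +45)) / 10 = 0.00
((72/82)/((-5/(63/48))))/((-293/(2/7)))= 27/120130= 0.00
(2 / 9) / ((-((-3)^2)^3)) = -2 / 6561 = -0.00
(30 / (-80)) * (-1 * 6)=9 / 4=2.25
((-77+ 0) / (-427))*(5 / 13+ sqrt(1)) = 198 / 793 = 0.25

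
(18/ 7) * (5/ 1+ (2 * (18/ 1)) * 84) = 54522/ 7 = 7788.86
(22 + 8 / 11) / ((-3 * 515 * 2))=-25 / 3399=-0.01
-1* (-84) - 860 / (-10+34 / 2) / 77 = 44416 / 539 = 82.40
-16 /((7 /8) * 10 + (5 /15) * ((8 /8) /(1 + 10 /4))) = -1344 /743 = -1.81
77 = 77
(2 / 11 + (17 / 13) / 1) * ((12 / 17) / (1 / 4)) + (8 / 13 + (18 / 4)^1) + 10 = 93939 / 4862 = 19.32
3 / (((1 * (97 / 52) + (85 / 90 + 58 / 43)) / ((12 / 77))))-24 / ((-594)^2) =1935320626 / 17224953669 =0.11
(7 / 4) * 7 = 49 / 4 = 12.25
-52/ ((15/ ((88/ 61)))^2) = -402688/ 837225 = -0.48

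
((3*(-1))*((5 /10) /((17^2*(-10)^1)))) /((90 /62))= 31 /86700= 0.00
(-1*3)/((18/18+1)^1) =-3/2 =-1.50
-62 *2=-124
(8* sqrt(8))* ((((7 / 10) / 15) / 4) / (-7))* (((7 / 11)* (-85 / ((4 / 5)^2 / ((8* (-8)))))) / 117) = -4760* sqrt(2) / 3861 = -1.74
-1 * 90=-90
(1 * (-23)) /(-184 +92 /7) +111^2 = 640699 /52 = 12321.13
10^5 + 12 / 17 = 1700012 / 17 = 100000.71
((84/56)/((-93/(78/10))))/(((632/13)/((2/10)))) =-507/979600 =-0.00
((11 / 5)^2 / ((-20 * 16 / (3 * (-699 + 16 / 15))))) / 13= 1266749 / 520000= 2.44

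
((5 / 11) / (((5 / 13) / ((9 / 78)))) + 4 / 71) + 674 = 1053089 / 1562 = 674.19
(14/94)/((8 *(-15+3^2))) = -7/2256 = -0.00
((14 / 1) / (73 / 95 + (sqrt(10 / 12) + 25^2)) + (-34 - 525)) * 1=-11852753397301 / 21204343099 - 126350 * sqrt(30) / 21204343099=-558.98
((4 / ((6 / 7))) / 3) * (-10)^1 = -140 / 9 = -15.56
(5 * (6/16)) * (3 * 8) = 45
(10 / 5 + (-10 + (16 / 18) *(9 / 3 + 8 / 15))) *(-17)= 11152 / 135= 82.61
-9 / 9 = -1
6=6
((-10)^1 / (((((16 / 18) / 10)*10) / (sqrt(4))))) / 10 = -9 / 4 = -2.25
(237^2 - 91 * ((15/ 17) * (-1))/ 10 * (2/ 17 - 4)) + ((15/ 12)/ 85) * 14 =32447783/ 578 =56138.03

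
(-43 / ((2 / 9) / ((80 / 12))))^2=1664100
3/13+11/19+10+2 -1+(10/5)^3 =4893/247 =19.81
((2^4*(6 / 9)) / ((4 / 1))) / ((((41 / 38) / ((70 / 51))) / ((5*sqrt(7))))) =106400*sqrt(7) / 6273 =44.88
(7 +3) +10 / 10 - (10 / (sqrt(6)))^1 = 11 - 5 *sqrt(6) / 3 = 6.92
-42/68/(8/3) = -63/272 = -0.23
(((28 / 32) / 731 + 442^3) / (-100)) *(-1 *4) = 504979993031 / 146200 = 3454035.52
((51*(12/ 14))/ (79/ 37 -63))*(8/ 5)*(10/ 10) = -22644/ 19705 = -1.15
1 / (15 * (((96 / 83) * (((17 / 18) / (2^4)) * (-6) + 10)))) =83 / 13890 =0.01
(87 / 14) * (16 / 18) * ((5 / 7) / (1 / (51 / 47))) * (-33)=-325380 / 2303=-141.29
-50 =-50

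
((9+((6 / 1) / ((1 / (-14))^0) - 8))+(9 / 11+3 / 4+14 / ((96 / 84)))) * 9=2061 / 11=187.36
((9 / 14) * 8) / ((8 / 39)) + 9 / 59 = 20835 / 826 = 25.22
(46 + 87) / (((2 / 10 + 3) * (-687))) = -665 / 10992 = -0.06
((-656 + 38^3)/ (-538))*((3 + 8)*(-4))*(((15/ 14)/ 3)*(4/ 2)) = 5963760/ 1883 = 3167.16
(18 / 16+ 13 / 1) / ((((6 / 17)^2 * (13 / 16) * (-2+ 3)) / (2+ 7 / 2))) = 359227 / 468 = 767.58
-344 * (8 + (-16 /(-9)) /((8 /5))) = -28208 /9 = -3134.22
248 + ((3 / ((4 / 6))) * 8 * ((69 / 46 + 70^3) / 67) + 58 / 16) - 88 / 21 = 2077258195 / 11256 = 184546.75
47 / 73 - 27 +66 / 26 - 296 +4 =-299711 / 949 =-315.82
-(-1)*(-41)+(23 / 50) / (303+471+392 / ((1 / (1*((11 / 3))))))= -13599631 / 331700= -41.00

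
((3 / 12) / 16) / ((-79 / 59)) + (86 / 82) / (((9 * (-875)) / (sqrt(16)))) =-0.01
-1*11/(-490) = 0.02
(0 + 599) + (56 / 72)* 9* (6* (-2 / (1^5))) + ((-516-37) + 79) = 41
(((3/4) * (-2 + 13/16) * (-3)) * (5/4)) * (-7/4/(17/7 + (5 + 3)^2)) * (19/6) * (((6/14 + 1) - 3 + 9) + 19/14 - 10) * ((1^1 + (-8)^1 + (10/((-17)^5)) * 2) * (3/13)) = -75347703039/137867112448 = -0.55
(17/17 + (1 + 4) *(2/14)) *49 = 84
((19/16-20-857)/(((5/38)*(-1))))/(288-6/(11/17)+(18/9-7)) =2928717/120440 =24.32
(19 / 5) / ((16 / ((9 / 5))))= 171 / 400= 0.43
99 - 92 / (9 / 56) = -4261 / 9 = -473.44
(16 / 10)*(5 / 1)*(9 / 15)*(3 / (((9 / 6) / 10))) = 96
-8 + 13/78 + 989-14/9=17633/18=979.61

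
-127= -127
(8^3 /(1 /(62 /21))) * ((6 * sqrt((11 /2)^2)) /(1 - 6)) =-349184 /35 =-9976.69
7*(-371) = -2597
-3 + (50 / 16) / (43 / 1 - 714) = -16129 / 5368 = -3.00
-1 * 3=-3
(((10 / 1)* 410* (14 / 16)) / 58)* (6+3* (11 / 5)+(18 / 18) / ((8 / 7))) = 773465 / 928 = 833.48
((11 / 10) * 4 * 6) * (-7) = -924 / 5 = -184.80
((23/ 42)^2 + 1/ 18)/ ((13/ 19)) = 3971/ 7644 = 0.52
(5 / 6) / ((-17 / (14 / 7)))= -5 / 51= -0.10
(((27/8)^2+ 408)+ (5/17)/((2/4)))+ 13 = 471081/1088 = 432.98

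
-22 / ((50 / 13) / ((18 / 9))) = -286 / 25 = -11.44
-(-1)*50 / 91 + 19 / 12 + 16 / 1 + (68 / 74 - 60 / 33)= 7659335 / 444444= 17.23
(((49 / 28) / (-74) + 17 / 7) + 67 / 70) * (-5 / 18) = -34831 / 37296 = -0.93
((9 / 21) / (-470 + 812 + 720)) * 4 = 2 / 1239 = 0.00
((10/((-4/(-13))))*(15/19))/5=5.13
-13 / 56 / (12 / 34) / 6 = -221 / 2016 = -0.11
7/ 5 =1.40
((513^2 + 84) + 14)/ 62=263267/ 62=4246.24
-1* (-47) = 47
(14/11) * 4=56/11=5.09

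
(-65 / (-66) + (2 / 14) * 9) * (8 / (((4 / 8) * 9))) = 4.04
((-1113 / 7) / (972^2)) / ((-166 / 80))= 265 / 3267378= 0.00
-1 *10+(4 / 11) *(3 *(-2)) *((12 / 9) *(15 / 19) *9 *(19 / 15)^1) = -398 / 11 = -36.18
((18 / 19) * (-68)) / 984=-51 / 779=-0.07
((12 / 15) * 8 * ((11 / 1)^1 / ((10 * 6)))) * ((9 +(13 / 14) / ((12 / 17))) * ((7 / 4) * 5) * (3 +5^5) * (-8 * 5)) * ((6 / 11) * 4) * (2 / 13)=-4447855.59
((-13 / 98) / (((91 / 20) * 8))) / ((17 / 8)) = -10 / 5831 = -0.00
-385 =-385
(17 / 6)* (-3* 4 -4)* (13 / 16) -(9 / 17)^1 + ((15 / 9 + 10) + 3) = -2315 / 102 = -22.70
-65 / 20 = -13 / 4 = -3.25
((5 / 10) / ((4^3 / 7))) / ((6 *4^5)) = 7 / 786432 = 0.00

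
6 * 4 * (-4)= -96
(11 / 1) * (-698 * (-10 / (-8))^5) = -11996875 / 512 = -23431.40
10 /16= 5 /8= 0.62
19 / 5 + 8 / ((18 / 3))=77 / 15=5.13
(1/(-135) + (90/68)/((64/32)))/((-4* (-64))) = 6007/2350080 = 0.00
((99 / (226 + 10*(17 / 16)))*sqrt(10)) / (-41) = -264*sqrt(10) / 25871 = -0.03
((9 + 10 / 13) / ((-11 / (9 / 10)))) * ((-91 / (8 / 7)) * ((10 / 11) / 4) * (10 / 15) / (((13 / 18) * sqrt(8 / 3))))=168021 * sqrt(6) / 50336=8.18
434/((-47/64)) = -27776/47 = -590.98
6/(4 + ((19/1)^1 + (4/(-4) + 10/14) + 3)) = 7/30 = 0.23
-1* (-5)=5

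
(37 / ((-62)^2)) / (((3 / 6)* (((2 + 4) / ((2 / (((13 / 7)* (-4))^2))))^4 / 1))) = 213297637 / 8322717457234132992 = 0.00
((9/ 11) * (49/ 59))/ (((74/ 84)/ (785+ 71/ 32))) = 233293851/ 384208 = 607.21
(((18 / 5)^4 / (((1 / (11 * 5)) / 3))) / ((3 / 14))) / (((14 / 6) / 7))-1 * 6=48498162 / 125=387985.30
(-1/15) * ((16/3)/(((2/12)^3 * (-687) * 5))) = 128/5725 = 0.02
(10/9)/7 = 10/63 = 0.16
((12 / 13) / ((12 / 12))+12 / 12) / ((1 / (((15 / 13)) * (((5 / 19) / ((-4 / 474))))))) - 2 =-457219 / 6422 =-71.20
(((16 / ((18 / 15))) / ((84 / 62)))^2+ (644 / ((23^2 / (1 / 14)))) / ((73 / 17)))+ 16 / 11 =7207591222 / 73303461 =98.33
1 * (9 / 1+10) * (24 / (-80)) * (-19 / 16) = 1083 / 160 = 6.77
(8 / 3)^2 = 64 / 9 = 7.11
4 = 4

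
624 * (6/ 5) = 3744/ 5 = 748.80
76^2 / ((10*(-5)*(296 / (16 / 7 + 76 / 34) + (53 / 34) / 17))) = -449032016 / 254849825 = -1.76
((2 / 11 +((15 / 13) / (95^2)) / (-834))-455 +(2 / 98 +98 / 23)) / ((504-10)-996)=36434459083017 / 40596227051380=0.90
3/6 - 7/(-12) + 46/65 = 1397/780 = 1.79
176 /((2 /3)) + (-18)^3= -5568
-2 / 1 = -2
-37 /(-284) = 37 /284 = 0.13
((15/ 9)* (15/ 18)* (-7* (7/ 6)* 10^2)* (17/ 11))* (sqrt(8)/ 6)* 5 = -2603125* sqrt(2)/ 891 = -4131.73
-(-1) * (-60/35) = -12/7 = -1.71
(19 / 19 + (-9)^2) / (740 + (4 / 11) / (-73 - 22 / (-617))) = 0.11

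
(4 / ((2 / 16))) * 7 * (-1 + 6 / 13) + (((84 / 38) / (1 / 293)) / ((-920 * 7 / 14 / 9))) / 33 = -75613727 / 624910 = -121.00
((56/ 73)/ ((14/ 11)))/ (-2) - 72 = -5278/ 73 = -72.30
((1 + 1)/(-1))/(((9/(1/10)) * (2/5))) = -1/18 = -0.06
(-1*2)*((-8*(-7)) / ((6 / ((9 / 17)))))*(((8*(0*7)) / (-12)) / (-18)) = 0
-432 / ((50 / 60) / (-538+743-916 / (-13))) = -9281952 / 65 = -142799.26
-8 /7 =-1.14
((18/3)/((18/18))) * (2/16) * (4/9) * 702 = 234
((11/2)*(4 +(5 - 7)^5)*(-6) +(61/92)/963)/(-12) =-81862765/1063152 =-77.00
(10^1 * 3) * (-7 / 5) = -42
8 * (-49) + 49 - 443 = -786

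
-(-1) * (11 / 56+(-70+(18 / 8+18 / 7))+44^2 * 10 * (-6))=-6508599 / 56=-116224.98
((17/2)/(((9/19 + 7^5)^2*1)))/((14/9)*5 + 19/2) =55233/31715566331804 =0.00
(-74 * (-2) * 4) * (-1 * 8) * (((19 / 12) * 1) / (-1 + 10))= -22496 / 27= -833.19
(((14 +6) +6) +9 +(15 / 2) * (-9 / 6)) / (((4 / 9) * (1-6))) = -171 / 16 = -10.69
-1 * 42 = -42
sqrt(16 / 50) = 2* sqrt(2) / 5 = 0.57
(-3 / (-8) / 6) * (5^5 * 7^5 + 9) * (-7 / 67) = -91913297 / 268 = -342960.06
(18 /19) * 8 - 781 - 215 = -18780 /19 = -988.42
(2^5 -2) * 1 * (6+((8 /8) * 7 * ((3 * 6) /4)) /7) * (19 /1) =5985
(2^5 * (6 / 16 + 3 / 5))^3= 3796416 / 125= 30371.33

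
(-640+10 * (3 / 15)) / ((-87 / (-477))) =-3498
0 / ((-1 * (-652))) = 0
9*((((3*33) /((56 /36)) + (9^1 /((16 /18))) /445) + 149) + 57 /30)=9624555 /4984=1931.09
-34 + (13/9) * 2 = -280/9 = -31.11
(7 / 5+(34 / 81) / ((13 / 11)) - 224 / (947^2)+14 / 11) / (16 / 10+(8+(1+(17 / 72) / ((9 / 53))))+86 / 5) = 0.10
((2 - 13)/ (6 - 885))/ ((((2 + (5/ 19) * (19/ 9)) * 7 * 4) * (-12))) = -11/ 754768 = -0.00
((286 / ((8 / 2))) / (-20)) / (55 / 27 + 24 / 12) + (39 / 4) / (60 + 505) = -427791 / 492680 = -0.87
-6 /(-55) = 6 /55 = 0.11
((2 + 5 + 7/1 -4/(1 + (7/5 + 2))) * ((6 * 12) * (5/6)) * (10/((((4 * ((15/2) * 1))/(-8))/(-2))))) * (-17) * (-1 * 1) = 783360/11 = 71214.55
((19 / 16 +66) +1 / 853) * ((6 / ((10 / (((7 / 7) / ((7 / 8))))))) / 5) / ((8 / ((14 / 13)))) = 2750973 / 2217800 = 1.24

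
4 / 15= 0.27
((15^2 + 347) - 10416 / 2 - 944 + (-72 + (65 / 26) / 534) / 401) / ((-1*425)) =2389812331 / 182013900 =13.13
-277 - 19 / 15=-4174 / 15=-278.27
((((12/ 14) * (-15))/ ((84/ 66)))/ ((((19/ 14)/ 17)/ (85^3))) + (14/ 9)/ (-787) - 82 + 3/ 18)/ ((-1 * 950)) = 146416016826607/ 1789874100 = 81802.41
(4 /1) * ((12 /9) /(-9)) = -16 /27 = -0.59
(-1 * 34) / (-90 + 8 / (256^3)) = 71303168 / 188743679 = 0.38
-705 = -705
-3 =-3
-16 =-16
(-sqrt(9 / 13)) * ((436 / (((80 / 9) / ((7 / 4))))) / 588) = -981 * sqrt(13) / 29120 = -0.12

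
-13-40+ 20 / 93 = -4909 / 93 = -52.78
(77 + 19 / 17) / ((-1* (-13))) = 1328 / 221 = 6.01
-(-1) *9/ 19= 9/ 19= 0.47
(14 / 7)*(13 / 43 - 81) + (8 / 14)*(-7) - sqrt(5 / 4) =-166.51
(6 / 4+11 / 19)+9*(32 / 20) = 3131 / 190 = 16.48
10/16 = 5/8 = 0.62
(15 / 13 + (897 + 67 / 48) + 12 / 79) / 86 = 44351689 / 4239456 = 10.46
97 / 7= 13.86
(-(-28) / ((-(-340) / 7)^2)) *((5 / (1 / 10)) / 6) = 343 / 3468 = 0.10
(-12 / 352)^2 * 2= 0.00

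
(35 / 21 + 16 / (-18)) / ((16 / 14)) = 49 / 72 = 0.68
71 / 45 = 1.58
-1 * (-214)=214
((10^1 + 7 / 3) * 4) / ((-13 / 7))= -1036 / 39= -26.56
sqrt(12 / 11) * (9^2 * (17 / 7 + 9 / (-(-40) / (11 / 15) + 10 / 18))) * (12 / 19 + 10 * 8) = 17680.89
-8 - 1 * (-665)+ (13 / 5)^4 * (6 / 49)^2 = 986938821 / 1500625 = 657.69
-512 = -512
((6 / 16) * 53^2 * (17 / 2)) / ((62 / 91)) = 13036569 / 992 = 13141.70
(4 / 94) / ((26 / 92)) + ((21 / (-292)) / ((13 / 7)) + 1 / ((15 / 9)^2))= 161891 / 343100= 0.47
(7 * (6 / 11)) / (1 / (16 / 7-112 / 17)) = -3072 / 187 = -16.43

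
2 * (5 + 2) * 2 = 28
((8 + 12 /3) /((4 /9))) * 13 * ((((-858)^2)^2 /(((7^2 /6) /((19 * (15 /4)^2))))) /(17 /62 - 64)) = -2100742562868077700 /21511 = -97658991347128.34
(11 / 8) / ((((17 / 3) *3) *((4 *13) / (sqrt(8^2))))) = 0.01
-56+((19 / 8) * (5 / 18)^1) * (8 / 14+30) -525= -282659 / 504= -560.83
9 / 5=1.80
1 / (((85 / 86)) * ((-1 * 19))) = -86 / 1615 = -0.05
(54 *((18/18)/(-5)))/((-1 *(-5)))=-54/25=-2.16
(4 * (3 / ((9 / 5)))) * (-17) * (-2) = 680 / 3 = 226.67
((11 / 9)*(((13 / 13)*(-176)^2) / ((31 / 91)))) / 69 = 31006976 / 19251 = 1610.67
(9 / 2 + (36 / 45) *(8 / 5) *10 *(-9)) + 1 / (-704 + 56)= -110.70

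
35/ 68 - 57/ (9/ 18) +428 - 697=-26009/ 68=-382.49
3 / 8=0.38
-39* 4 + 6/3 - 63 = -217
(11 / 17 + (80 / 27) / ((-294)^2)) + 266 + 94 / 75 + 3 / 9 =66512121538 / 247963275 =268.23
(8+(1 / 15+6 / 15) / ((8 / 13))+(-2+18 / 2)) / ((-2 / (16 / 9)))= -1891 / 135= -14.01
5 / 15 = 1 / 3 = 0.33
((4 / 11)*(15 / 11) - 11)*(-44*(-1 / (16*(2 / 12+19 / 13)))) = -49569 / 2794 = -17.74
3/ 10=0.30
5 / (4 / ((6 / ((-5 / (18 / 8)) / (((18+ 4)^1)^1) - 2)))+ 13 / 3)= 1485 / 871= 1.70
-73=-73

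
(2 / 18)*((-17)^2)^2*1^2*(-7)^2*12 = 16370116 / 3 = 5456705.33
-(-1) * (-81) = -81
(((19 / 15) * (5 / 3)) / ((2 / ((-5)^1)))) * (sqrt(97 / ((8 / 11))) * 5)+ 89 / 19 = 89 / 19 - 475 * sqrt(2134) / 72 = -300.08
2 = 2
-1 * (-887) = 887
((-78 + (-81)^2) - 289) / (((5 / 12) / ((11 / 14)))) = 408804 / 35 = 11680.11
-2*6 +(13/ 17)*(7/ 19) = -3785/ 323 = -11.72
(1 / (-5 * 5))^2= 1 / 625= 0.00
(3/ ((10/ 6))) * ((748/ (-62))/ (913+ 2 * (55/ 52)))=-2652/ 111755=-0.02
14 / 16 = 0.88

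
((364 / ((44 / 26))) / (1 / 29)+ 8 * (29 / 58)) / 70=34329 / 385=89.17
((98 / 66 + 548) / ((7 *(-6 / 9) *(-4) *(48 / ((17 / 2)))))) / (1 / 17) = 5240437 / 59136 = 88.62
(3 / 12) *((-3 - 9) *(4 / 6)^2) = -4 / 3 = -1.33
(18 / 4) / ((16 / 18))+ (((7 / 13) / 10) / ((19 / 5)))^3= 1220607749 / 241107568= 5.06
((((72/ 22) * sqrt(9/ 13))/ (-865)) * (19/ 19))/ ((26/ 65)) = -54 * sqrt(13)/ 24739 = -0.01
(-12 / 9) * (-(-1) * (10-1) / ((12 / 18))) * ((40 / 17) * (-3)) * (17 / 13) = 2160 / 13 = 166.15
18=18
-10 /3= -3.33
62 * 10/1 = 620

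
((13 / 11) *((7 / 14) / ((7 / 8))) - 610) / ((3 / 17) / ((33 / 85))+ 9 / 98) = -656852 / 589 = -1115.20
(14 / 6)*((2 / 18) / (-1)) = -7 / 27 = -0.26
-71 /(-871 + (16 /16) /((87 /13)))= 6177 /75764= 0.08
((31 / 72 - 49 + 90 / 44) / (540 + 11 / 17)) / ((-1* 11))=626399 / 80071992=0.01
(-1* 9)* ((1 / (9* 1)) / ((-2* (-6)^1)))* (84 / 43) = -7 / 43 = -0.16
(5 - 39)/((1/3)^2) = -306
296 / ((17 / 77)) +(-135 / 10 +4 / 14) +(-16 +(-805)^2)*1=154542085 / 238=649336.49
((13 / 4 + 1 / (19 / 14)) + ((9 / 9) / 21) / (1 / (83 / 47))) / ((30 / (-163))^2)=8113348961 / 67510800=120.18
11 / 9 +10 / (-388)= 2089 / 1746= 1.20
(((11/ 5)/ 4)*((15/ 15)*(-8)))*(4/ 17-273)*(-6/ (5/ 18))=-11017512/ 425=-25923.56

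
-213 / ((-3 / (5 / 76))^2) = -1775 / 17328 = -0.10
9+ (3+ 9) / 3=13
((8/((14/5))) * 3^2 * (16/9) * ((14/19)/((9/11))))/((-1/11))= -452.87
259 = 259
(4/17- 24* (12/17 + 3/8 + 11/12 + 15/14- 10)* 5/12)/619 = 99311/883932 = 0.11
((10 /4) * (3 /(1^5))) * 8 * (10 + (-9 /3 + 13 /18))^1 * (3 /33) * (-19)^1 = -26410 /33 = -800.30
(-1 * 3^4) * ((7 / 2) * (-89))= 50463 / 2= 25231.50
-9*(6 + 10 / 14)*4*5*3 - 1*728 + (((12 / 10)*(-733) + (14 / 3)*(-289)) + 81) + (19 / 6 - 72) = -459887 / 70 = -6569.81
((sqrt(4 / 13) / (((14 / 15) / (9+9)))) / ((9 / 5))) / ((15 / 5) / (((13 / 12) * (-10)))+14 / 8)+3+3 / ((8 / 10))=3000 * sqrt(13) / 2681+27 / 4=10.78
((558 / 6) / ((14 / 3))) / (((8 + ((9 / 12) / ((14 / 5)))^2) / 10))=624960 / 25313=24.69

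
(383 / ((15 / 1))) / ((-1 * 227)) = -0.11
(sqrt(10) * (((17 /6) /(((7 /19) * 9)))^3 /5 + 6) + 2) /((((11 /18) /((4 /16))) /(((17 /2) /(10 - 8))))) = 153 /44 + 28118048059 * sqrt(10) /2640496320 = 37.15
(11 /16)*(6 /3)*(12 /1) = 33 /2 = 16.50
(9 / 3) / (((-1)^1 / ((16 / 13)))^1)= -48 / 13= -3.69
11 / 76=0.14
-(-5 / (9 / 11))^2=-37.35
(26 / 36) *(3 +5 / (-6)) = 169 / 108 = 1.56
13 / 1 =13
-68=-68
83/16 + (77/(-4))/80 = 1583/320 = 4.95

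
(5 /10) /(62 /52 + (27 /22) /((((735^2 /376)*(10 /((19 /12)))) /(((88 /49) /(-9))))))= 1720616625 /4102916003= 0.42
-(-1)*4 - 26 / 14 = 15 / 7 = 2.14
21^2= 441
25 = 25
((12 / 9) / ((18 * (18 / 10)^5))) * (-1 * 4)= -25000 / 1594323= -0.02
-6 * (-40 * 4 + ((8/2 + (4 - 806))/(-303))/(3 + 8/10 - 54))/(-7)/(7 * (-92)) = 6086235/28570577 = 0.21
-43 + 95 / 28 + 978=26275 / 28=938.39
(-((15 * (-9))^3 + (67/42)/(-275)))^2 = 807544719180148954489/133402500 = 6053445169169.61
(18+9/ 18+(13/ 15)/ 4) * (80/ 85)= 4492/ 255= 17.62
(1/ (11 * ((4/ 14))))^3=343/ 10648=0.03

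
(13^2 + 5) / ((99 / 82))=144.12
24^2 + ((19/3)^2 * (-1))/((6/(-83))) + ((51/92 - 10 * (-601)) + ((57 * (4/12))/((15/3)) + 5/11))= 976242701/136620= 7145.68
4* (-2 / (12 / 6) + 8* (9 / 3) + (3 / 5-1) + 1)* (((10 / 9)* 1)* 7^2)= 46256 / 9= 5139.56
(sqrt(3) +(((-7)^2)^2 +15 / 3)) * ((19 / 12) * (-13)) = -99047 / 2 - 247 * sqrt(3) / 12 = -49559.15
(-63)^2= 3969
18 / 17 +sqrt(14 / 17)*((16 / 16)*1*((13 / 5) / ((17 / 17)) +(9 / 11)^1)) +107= 188*sqrt(238) / 935 +1837 / 17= 111.16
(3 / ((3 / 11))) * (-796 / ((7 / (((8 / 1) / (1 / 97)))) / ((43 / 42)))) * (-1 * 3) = 146085104 / 49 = 2981328.65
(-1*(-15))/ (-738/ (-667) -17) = -10005/ 10601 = -0.94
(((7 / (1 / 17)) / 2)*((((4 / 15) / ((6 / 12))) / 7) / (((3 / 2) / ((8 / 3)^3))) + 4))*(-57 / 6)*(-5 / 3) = 3408619 / 729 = 4675.75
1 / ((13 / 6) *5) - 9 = -579 / 65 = -8.91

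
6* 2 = 12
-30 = -30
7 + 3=10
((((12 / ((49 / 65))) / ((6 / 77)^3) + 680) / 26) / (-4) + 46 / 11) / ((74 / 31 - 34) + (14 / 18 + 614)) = -208015673 / 372264464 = -0.56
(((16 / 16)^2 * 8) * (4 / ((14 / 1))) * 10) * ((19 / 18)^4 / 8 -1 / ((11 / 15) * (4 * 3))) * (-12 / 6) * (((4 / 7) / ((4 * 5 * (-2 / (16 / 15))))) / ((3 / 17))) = 26096428 / 159137055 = 0.16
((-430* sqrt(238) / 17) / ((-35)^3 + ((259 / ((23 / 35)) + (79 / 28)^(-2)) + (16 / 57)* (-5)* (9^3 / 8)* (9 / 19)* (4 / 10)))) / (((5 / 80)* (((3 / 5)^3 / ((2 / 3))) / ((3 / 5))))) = 2228217989000* sqrt(238) / 126372245000931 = 0.27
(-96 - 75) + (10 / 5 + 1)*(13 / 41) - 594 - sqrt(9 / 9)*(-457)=-307.05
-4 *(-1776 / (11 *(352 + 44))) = 1.63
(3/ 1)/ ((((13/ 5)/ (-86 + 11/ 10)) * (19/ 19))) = -2547/ 26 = -97.96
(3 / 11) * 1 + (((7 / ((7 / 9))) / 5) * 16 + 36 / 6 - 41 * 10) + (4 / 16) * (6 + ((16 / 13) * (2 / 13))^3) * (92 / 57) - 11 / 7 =-39623631712766 / 105924323505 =-374.07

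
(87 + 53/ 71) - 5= 5875/ 71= 82.75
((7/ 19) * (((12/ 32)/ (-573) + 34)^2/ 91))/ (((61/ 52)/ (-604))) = -2409.65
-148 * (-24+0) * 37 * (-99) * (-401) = 5217401376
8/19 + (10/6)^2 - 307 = -51950/171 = -303.80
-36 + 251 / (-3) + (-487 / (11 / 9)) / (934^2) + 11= -3128281765 / 28787748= -108.67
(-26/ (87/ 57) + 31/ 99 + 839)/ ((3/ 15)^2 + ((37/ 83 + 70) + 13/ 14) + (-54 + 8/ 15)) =68580136100/ 1496882937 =45.82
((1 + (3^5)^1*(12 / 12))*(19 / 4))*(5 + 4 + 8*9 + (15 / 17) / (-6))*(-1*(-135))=430122285 / 34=12650655.44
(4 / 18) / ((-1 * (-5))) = 0.04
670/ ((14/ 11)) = 3685/ 7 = 526.43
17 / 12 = 1.42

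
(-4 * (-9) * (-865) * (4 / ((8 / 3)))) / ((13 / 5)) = -233550 / 13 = -17965.38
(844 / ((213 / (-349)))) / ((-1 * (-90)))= -147278 / 9585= -15.37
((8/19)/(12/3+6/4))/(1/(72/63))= 128/1463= 0.09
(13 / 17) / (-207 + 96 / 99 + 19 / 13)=-5577 / 1491920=-0.00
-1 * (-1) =1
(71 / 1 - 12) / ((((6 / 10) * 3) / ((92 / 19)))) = 27140 / 171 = 158.71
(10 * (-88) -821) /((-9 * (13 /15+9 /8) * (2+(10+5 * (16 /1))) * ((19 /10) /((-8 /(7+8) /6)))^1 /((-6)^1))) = 30240 /104443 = 0.29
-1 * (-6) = 6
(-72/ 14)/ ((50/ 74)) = -1332/ 175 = -7.61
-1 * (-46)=46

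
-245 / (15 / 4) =-196 / 3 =-65.33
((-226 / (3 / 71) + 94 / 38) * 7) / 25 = -2133131 / 1425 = -1496.93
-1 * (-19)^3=6859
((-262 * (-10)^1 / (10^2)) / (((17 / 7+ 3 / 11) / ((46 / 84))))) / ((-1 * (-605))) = 3013 / 343200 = 0.01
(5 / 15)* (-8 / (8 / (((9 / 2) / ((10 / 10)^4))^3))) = -243 / 8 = -30.38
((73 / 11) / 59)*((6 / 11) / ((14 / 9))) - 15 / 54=-0.24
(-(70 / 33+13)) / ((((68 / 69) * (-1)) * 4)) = 11477 / 2992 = 3.84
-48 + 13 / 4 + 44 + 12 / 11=15 / 44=0.34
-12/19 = -0.63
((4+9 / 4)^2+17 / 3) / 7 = 2147 / 336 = 6.39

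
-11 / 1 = -11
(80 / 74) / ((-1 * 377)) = -0.00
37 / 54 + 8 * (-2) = -827 / 54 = -15.31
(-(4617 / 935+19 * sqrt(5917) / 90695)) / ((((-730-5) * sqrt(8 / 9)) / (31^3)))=566029 * sqrt(2) * (sqrt(5917)+23571) / 88881100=212.98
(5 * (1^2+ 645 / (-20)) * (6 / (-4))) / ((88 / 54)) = 50625 / 352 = 143.82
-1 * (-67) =67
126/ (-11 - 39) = -63/ 25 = -2.52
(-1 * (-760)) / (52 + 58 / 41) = 3116 / 219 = 14.23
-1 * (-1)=1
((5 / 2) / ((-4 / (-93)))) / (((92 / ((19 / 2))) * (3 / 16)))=2945 / 92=32.01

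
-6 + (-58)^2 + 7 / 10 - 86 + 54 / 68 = 278247 / 85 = 3273.49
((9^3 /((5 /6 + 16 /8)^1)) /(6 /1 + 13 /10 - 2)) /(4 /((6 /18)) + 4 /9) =98415 /25228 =3.90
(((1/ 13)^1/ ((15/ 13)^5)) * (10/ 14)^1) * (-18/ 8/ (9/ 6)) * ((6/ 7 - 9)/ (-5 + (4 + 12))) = 542659/ 18191250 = 0.03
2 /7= 0.29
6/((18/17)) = 17/3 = 5.67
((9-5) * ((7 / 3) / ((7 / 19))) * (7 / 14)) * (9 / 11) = 114 / 11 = 10.36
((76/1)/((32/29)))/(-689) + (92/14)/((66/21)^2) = 0.57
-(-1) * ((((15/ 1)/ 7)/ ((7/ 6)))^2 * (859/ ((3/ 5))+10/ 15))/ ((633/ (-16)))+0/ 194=-61876800/ 506611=-122.14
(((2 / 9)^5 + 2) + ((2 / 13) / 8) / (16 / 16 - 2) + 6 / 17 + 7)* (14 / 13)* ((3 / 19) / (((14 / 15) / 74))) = 90139693595 / 716290614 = 125.84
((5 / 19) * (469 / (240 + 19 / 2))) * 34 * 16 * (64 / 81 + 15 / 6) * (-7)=-4759562080 / 767961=-6197.66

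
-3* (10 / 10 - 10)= 27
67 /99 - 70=-6863 /99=-69.32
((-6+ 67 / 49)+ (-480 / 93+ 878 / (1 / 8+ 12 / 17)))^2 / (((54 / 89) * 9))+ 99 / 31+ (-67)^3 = -1432555304452895827 / 14318868607974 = -100046.68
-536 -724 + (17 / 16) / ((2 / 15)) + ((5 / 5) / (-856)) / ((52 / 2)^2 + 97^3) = -3915486062299 / 3127306976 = -1252.03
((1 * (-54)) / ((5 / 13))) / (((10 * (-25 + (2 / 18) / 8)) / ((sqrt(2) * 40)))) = 202176 * sqrt(2) / 8995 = 31.79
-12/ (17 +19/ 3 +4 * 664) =-18/ 4019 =-0.00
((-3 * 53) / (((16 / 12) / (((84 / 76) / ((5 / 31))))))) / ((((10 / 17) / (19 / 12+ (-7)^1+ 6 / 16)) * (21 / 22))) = 111528483 / 15200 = 7337.40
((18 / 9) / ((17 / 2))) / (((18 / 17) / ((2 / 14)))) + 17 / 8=1087 / 504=2.16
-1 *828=-828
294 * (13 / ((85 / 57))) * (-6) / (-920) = 326781 / 19550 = 16.72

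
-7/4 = -1.75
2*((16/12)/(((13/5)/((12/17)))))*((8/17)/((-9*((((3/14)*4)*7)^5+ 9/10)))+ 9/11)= 17133925280/28925635167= 0.59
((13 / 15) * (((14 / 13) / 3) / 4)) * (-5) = -7 / 18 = -0.39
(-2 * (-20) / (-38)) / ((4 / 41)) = -205 / 19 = -10.79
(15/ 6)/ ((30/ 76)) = 19/ 3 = 6.33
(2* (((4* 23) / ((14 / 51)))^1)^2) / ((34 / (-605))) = -195867540 / 49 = -3997296.73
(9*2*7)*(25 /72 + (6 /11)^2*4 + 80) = 4972471 /484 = 10273.70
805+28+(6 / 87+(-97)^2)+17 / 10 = 2970693 / 290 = 10243.77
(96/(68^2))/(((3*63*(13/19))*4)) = 0.00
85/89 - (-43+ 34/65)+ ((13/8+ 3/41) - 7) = 72351197/1897480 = 38.13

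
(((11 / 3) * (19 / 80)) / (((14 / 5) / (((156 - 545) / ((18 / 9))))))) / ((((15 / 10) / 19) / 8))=-1544719 / 252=-6129.84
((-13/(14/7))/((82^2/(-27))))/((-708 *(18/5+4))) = -585/120601664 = -0.00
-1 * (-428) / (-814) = -214 / 407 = -0.53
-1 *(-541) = 541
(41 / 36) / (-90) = -41 / 3240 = -0.01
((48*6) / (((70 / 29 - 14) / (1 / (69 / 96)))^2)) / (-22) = -53824 / 285131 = -0.19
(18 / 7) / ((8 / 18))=81 / 14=5.79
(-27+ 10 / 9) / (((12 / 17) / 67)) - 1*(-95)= -255127 / 108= -2362.29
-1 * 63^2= -3969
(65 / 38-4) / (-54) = 29 / 684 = 0.04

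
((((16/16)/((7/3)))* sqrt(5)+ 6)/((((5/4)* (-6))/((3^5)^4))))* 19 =-264995614476/5- 132497807238* sqrt(5)/35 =-61464097291.02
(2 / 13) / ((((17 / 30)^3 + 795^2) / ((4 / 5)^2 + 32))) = 1762560 / 221840838869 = 0.00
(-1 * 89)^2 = 7921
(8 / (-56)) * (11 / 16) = -0.10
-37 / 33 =-1.12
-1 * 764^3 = -445943744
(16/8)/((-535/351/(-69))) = 48438/535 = 90.54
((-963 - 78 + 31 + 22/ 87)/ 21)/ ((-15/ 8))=25.64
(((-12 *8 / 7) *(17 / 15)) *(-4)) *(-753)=-1638528 / 35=-46815.09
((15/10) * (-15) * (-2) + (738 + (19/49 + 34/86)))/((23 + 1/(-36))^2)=2140254576/1441038403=1.49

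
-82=-82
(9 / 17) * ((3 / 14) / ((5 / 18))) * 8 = 1944 / 595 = 3.27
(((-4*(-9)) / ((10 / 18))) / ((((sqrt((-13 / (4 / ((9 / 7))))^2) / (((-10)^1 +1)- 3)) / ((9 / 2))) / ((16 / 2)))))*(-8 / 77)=696.03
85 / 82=1.04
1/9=0.11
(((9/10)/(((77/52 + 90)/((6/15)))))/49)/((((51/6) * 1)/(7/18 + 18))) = 17212/99064525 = 0.00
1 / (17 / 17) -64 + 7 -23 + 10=-69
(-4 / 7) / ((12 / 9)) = -3 / 7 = -0.43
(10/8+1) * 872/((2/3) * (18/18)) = 2943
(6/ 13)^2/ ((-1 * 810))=-2/ 7605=-0.00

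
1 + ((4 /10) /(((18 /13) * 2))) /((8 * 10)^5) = 294912000013 /294912000000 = 1.00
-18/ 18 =-1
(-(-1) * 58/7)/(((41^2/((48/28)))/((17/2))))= 5916/82369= 0.07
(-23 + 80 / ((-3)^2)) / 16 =-127 / 144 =-0.88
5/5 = 1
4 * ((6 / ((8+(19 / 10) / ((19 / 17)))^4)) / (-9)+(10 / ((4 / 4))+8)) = 19122244696 / 265587843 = 72.00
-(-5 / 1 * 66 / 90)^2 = -121 / 9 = -13.44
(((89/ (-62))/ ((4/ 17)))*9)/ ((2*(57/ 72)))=-34.68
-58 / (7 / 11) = -638 / 7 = -91.14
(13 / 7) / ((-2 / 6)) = -39 / 7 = -5.57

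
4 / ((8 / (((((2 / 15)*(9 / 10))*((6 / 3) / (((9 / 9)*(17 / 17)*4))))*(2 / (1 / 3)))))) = 9 / 50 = 0.18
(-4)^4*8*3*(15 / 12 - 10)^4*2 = 72030000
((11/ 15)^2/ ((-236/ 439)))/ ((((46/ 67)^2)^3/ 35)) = -33635411617045777/ 100617033035520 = -334.29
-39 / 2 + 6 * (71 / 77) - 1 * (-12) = -1.97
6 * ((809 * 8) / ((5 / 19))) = 737808 / 5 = 147561.60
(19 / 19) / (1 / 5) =5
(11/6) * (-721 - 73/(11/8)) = -8515/6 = -1419.17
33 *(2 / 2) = 33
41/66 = 0.62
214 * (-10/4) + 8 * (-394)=-3687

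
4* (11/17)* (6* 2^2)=1056/17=62.12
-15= -15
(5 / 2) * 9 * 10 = 225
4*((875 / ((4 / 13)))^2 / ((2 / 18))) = 1164515625 / 4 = 291128906.25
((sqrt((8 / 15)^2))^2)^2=4096 / 50625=0.08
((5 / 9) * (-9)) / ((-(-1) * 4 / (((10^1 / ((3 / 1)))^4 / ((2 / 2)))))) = -12500 / 81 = -154.32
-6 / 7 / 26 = -3 / 91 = -0.03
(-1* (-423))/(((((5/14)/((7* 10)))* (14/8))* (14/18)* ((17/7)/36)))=15349824/17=902930.82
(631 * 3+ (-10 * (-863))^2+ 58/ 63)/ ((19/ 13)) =60998132221/ 1197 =50959174.79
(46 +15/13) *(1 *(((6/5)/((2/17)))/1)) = 31263/65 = 480.97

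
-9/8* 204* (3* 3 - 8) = -459/2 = -229.50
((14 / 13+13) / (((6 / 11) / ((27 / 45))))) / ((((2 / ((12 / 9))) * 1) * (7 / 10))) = 1342 / 91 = 14.75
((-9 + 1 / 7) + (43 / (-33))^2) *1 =-54575 / 7623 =-7.16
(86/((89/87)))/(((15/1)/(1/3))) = 2494/1335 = 1.87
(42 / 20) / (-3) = -0.70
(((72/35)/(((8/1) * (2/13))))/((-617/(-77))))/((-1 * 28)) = -0.01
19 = 19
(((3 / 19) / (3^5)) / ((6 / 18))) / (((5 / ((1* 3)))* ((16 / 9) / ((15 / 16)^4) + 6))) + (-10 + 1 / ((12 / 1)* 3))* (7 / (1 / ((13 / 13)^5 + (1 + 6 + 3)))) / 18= -993267676871 / 23283998856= -42.66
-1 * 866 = -866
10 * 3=30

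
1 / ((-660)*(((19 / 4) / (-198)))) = 6 / 95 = 0.06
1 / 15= 0.07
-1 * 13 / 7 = -13 / 7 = -1.86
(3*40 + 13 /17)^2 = 4214809 /289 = 14584.11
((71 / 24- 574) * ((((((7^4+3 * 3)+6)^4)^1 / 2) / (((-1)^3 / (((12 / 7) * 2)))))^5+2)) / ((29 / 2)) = 78287761152355332306880880108777284233966192631634360810060971194281162525345 / 2924418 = 26770373165653929194417790000000000000000000000000000000000000000000000.00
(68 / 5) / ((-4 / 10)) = -34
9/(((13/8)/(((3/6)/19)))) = 36/247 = 0.15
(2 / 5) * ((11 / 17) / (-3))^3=-2662 / 663255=-0.00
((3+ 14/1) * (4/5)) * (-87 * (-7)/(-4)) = -10353/5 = -2070.60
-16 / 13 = -1.23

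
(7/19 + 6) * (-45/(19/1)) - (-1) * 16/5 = -21449/1805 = -11.88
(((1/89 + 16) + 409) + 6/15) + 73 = 221793/445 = 498.41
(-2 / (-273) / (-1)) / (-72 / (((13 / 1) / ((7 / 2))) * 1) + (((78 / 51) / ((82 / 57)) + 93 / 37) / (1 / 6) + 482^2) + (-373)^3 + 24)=51578 / 363726389268837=0.00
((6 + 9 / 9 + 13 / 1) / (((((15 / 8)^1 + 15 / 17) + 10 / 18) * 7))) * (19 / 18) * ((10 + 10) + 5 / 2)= 116280 / 5677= 20.48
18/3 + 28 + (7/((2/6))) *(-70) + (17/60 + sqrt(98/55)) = -86143/60 + 7 *sqrt(110)/55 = -1434.38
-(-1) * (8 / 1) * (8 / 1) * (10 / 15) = 128 / 3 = 42.67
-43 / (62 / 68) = -1462 / 31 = -47.16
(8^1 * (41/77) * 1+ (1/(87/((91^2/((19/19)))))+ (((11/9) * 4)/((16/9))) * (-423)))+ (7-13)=-28666531/26796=-1069.81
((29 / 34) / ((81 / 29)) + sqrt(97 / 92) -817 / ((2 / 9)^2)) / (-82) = 91124047 / 451656 -sqrt(2231) / 3772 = 201.74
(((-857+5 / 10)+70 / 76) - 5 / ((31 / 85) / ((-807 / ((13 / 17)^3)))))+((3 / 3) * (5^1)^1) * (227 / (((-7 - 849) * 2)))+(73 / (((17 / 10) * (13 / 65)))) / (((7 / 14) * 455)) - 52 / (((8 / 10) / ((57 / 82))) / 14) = 251340107403011919 / 10808860955984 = 23253.15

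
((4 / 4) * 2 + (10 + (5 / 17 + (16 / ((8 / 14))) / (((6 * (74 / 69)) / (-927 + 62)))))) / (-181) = 2359772 / 113849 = 20.73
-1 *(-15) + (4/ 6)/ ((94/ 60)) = 725/ 47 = 15.43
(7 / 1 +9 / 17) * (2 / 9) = 256 / 153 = 1.67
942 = 942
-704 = -704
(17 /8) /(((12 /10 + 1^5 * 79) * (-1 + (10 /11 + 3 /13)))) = 2431 /12832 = 0.19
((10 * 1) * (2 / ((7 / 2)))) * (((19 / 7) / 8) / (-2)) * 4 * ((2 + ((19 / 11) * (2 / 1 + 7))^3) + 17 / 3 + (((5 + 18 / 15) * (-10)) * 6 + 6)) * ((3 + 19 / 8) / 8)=-494934515 / 55902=-8853.61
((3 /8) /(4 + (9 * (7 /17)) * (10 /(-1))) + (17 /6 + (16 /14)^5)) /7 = 1081699625 /1586849712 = 0.68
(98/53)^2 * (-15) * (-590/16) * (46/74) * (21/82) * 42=107763542775/8522506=12644.58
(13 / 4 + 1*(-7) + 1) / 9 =-11 / 36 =-0.31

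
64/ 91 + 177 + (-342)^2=10659895/ 91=117141.70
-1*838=-838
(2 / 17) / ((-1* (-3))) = 0.04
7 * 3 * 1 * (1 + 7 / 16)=30.19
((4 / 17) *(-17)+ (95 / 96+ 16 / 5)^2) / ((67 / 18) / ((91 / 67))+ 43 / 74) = 10513528207 / 2576768000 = 4.08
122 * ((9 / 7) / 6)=26.14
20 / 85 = 4 / 17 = 0.24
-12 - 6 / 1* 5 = -42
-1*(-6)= 6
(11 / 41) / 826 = 11 / 33866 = 0.00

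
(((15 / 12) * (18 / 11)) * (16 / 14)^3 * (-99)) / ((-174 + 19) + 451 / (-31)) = 44640 / 25039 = 1.78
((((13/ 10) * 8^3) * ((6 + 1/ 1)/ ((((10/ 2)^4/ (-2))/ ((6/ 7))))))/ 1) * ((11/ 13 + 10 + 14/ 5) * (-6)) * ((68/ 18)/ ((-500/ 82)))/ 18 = -36.02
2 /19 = 0.11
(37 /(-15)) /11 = -37 /165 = -0.22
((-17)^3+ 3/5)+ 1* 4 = -24542/5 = -4908.40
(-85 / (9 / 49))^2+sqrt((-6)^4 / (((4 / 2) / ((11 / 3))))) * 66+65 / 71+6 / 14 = 396 * sqrt(66)+8621624933 / 40257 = 217381.73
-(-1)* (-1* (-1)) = 1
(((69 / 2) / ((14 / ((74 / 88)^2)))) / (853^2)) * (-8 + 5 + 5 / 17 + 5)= 3683979 / 670517887424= 0.00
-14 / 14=-1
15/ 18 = 5/ 6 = 0.83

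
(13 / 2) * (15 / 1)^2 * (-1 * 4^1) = -5850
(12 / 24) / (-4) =-1 / 8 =-0.12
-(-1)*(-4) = -4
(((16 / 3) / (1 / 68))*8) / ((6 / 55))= 239360 / 9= 26595.56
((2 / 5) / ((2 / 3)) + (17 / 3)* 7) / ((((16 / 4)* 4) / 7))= 1057 / 60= 17.62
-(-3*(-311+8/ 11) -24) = -9975/ 11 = -906.82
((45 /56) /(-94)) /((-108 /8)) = 5 /7896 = 0.00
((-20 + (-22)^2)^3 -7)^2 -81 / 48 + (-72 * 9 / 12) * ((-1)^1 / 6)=159671647035065221 / 16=9979477939691576.31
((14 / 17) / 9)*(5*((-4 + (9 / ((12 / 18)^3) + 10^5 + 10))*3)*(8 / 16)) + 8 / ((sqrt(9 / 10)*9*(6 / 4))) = 16*sqrt(10) / 81 + 28010185 / 408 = 68653.04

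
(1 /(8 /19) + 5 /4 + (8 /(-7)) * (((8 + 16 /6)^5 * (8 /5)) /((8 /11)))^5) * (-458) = 100398757950170798797967577104449257512975553367 /74137753326262500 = 1354219050965031347557688000000.00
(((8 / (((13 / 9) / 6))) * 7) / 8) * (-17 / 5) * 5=-6426 / 13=-494.31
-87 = -87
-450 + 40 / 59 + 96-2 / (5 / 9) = -105292 / 295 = -356.92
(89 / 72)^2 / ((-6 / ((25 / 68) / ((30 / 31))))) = -1227755 / 12690432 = -0.10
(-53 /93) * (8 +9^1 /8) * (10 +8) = -11607 /124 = -93.60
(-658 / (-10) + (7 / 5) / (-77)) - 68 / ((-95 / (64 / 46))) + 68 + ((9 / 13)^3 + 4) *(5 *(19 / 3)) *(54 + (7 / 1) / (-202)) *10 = 1186572098825587 / 15999883185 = 74161.30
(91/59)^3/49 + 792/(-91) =-8.63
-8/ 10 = -4/ 5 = -0.80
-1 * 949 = -949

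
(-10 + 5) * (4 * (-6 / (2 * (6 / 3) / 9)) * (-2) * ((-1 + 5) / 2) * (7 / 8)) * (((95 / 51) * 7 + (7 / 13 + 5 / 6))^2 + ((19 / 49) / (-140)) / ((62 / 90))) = -29119545377805 / 148378958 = -196251.18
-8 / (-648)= 1 / 81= 0.01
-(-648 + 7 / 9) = 5825 / 9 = 647.22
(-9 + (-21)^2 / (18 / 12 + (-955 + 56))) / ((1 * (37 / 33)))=-562221 / 66415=-8.47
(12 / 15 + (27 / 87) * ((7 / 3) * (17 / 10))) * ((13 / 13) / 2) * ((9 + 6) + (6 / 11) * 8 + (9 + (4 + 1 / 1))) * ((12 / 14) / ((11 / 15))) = 1945467 / 49126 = 39.60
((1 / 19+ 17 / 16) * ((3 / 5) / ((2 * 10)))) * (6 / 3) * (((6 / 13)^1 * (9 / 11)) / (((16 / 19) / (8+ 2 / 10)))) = 1125819 / 4576000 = 0.25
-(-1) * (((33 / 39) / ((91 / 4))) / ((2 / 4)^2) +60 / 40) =3901 / 2366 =1.65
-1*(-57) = 57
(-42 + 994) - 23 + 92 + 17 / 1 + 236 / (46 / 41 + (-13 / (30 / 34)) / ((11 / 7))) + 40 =58595746 / 55837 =1049.41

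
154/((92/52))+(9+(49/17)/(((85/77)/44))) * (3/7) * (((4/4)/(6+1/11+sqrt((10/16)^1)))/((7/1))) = 1692550835426/19165993035 - 43322114 * sqrt(10)/833304045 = 88.15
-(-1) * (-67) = -67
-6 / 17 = -0.35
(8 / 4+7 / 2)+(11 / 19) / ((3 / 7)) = 781 / 114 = 6.85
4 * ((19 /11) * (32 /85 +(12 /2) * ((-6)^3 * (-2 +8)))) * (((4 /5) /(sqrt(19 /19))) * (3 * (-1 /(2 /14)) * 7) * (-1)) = -29535550464 /4675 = -6317764.81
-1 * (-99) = 99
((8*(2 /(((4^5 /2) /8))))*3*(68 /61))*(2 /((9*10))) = 17 /915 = 0.02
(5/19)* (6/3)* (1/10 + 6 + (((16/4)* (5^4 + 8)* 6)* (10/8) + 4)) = 190001/19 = 10000.05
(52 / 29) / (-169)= -4 / 377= -0.01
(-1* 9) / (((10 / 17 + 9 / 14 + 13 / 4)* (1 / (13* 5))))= -30940 / 237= -130.55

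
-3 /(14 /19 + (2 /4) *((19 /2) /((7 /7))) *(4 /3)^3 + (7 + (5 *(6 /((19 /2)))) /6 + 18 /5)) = -7695 /59309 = -0.13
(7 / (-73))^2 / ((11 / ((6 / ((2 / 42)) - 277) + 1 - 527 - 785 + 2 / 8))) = -286503 / 234476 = -1.22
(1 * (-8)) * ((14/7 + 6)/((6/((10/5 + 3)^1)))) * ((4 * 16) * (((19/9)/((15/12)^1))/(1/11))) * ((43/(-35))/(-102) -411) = 1256040214528/48195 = 26061629.10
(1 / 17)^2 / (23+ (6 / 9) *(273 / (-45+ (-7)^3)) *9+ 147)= 194 / 9294529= 0.00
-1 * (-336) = 336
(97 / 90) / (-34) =-97 / 3060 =-0.03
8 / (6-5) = 8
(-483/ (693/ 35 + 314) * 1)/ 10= -483/ 3338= -0.14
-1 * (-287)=287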